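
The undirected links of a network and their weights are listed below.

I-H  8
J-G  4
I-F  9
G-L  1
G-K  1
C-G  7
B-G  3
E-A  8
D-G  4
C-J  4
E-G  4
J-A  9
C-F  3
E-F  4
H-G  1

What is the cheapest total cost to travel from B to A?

15

Running Dijkstra from B:
B: 0
G: 3  (via B)
H: 4  (via G)
K: 4  (via G)
L: 4  (via G)
D: 7  (via G)
E: 7  (via G)
J: 7  (via G)
C: 10  (via G)
F: 11  (via E)
I: 12  (via H)
A: 15  (via E)
Shortest route: B → G → E → A = 15.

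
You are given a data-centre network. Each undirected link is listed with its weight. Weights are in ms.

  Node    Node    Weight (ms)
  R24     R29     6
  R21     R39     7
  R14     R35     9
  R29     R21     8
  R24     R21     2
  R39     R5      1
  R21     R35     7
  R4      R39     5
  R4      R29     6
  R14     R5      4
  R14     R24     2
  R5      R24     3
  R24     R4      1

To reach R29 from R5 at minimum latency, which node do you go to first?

Candidate routes:
R5 → R24 → R29: 3+6 = 9
R5 → R24 → R4 → R29: 3+1+6 = 10
The minimum is 9 ms via R5 → R24 → R29.
So from R5 the first move is to R24.

R24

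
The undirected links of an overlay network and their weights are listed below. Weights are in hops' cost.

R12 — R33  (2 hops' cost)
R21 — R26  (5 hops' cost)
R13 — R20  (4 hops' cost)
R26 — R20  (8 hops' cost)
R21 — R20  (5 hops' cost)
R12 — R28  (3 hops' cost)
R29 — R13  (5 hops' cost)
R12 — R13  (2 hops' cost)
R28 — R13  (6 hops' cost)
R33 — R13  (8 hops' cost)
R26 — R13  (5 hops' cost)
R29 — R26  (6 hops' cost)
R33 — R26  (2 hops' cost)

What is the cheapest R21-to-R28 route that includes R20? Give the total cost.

Best R21 to R20: R21–R20 costing 5
Best R20 to R28: R20–R13–R12–R28 costing 9
Total via R20: 5 + 9 = 14 hops' cost.

14 hops' cost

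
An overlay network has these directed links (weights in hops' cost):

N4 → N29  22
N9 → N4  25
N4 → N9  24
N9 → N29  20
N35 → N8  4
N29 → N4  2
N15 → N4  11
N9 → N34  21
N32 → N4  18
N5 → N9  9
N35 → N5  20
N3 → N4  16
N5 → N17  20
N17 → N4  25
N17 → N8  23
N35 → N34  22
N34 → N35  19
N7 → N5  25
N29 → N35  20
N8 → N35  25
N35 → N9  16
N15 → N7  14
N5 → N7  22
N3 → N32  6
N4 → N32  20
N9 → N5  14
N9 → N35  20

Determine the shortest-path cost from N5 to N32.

51 hops' cost

Settle nodes by increasing distance from N5:
N5: 0
N9: 9  (via N5)
N17: 20  (via N5)
N7: 22  (via N5)
N35: 29  (via N9)
N29: 29  (via N9)
N34: 30  (via N9)
N4: 31  (via N29)
N8: 33  (via N35)
N32: 51  (via N4)
Shortest route: N5–N9–N29–N4–N32 = 51 hops' cost.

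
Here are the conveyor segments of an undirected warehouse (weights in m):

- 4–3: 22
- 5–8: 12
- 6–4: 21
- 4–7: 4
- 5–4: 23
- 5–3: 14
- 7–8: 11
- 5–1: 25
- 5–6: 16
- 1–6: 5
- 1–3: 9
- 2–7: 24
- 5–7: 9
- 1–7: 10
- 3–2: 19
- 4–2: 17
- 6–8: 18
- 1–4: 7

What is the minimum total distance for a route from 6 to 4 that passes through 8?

Best 6 to 8: 6–8 costing 18
Shortest 8→4: 8–7–4 = 15
Total via 8: 18 + 15 = 33 m.

33 m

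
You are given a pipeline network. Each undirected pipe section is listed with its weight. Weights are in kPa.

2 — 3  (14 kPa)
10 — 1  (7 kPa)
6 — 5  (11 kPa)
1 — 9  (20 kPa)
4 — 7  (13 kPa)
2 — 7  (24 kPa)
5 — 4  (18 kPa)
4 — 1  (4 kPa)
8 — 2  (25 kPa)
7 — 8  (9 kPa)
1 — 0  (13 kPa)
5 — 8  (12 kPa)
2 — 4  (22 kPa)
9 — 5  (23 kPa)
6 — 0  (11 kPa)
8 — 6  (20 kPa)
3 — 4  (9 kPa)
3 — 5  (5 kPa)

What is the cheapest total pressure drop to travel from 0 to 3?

Settle nodes by increasing distance from 0:
0: 0
6: 11  (via 0)
1: 13  (via 0)
4: 17  (via 1)
10: 20  (via 1)
5: 22  (via 6)
3: 26  (via 4)
Shortest route: 0–1–4–3 = 26 kPa.

26 kPa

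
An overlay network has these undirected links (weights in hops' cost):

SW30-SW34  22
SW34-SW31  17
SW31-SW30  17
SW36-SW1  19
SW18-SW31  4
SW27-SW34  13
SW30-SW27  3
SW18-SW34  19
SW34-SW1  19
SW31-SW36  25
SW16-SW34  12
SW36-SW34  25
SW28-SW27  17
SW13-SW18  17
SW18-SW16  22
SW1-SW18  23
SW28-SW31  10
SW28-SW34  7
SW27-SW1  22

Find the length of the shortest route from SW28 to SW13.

31 hops' cost

Running Dijkstra from SW28:
SW28: 0
SW34: 7  (via SW28)
SW31: 10  (via SW28)
SW18: 14  (via SW31)
SW27: 17  (via SW28)
SW16: 19  (via SW34)
SW30: 20  (via SW27)
SW1: 26  (via SW34)
SW13: 31  (via SW18)
Shortest route: SW28–SW31–SW18–SW13 = 31 hops' cost.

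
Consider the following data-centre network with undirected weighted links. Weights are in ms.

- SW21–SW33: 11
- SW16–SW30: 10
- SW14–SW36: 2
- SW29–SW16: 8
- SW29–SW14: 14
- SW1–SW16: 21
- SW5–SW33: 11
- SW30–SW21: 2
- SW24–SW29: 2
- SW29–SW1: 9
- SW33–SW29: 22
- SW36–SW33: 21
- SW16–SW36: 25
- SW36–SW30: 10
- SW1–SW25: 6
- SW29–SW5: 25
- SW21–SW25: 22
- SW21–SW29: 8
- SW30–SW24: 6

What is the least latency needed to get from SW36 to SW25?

31 ms

Running Dijkstra from SW36:
SW36: 0
SW14: 2  (via SW36)
SW30: 10  (via SW36)
SW21: 12  (via SW30)
SW24: 16  (via SW30)
SW29: 16  (via SW14)
SW16: 20  (via SW30)
SW33: 21  (via SW36)
SW1: 25  (via SW29)
SW25: 31  (via SW1)
Shortest route: SW36 → SW14 → SW29 → SW1 → SW25 = 31 ms.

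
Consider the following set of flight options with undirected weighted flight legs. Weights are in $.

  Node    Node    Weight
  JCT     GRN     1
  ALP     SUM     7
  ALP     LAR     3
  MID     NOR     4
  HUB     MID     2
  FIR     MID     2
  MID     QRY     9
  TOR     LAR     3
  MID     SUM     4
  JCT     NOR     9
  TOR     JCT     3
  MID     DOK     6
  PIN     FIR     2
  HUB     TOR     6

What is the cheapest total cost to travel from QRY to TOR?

$17

Candidate routes:
QRY–MID–HUB–TOR: 9+2+6 = 17
QRY–MID–NOR–JCT–TOR: 9+4+9+3 = 25
QRY–MID–SUM–ALP–LAR–TOR: 9+4+7+3+3 = 26
The minimum is $17 via QRY–MID–HUB–TOR.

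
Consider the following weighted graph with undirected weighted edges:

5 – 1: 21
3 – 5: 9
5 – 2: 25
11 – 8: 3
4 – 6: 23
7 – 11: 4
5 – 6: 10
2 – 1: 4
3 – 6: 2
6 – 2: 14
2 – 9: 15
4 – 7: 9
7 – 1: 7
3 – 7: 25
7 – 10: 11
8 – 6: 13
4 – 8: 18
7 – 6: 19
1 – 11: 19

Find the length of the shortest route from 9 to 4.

35

Settle nodes by increasing distance from 9:
9: 0
2: 15  (via 9)
1: 19  (via 2)
7: 26  (via 1)
6: 29  (via 2)
11: 30  (via 7)
3: 31  (via 6)
8: 33  (via 11)
4: 35  (via 7)
Shortest route: 9 → 2 → 1 → 7 → 4 = 35.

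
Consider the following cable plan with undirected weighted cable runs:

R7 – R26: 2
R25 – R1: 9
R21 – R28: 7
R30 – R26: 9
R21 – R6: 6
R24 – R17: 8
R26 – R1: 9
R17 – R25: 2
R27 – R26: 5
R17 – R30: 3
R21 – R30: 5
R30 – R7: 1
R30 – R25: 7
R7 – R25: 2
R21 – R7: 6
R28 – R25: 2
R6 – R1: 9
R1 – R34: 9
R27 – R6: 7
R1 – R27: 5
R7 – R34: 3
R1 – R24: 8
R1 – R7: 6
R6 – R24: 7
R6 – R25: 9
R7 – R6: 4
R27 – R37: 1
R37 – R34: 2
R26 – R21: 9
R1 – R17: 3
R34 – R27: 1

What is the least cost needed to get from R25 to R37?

7

Shortest distances from R25:
R25: 0
R7: 2  (via R25)
R17: 2  (via R25)
R28: 2  (via R25)
R30: 3  (via R7)
R26: 4  (via R7)
R1: 5  (via R17)
R34: 5  (via R7)
R27: 6  (via R34)
R6: 6  (via R7)
R37: 7  (via R34)
Shortest route: R25–R7–R34–R37 = 7.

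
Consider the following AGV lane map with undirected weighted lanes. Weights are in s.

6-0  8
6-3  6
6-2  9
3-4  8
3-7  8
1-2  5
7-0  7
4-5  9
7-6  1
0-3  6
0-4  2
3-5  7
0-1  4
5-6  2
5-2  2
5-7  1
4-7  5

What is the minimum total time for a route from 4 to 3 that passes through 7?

12 s

Shortest 4→7: 4–7 = 5
Shortest 7→3: 7–6–3 = 7
Total via 7: 5 + 7 = 12 s.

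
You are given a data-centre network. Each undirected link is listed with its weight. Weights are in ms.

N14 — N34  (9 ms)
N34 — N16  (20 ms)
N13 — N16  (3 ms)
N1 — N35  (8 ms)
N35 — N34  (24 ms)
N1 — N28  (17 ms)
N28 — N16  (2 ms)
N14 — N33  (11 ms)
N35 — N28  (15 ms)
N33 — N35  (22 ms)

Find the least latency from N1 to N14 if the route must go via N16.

Shortest N1→N16: N1 → N28 → N16 = 19
Best N16 to N14: N16 → N34 → N14 costing 29
Total via N16: 19 + 29 = 48 ms.

48 ms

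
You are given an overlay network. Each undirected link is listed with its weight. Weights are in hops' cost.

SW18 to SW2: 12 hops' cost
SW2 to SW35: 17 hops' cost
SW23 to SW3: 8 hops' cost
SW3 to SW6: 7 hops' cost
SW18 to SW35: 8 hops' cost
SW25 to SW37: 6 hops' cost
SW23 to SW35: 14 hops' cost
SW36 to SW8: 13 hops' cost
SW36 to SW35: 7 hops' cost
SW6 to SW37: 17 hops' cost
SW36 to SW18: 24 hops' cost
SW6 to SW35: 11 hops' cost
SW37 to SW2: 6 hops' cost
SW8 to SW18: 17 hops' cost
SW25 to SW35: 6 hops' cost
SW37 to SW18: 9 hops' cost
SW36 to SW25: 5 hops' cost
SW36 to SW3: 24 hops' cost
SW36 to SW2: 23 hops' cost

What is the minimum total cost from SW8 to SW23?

Enumerating some paths:
SW8–SW36–SW35–SW23: 13+7+14 = 34
SW8–SW36–SW25–SW35–SW23: 13+5+6+14 = 38
Cheapest is SW8–SW36–SW35–SW23 at 34 hops' cost.

34 hops' cost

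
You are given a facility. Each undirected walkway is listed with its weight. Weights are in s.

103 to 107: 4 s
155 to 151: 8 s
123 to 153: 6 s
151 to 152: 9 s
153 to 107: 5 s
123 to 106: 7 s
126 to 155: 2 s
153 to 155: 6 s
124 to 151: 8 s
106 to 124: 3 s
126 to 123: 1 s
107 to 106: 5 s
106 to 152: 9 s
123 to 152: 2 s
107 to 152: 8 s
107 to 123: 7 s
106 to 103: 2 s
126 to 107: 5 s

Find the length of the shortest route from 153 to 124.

13 s

Candidate routes:
153–107–106–124: 5+5+3 = 13
153–155–126–123–106–124: 6+2+1+7+3 = 19
153–123–106–124: 6+7+3 = 16
153–107–103–106–124: 5+4+2+3 = 14
The minimum is 13 s via 153–107–106–124.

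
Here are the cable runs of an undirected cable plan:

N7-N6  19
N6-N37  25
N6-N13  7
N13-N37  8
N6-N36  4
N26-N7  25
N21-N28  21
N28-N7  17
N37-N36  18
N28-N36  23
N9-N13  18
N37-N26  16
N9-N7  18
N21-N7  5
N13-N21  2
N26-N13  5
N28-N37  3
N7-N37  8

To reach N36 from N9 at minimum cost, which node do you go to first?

Compare a few routes:
N9–N7–N21–N13–N6–N36: 18+5+2+7+4 = 36
N9–N13–N6–N36: 18+7+4 = 29
N9–N7–N6–N36: 18+19+4 = 41
The minimum is 29 via N9–N13–N6–N36.
So from N9 the first move is to N13.

N13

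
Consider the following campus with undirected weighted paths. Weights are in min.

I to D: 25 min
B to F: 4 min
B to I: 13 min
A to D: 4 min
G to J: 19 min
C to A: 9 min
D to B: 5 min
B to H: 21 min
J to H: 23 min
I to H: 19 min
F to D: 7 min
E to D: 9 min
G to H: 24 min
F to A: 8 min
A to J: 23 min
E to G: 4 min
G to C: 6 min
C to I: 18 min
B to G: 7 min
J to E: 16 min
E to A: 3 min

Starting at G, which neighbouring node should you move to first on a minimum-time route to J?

J

Compare a few routes:
G → J: 19 = 19
G → E → J: 4+16 = 20
Cheapest is G → J at 19 min.
So from G the first move is to J.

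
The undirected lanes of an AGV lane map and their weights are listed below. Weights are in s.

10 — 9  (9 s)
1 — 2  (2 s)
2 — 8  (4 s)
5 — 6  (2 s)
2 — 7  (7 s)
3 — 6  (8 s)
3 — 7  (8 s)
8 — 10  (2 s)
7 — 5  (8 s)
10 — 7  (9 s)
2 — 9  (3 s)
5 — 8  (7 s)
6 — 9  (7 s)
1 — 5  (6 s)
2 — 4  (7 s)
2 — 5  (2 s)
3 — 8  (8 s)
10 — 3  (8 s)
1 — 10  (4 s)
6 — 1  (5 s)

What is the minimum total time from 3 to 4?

19 s

Running Dijkstra from 3:
3: 0
6: 8  (via 3)
7: 8  (via 3)
8: 8  (via 3)
10: 8  (via 3)
5: 10  (via 6)
1: 12  (via 10)
2: 12  (via 8)
9: 15  (via 6)
4: 19  (via 2)
Shortest route: 3 → 8 → 2 → 4 = 19 s.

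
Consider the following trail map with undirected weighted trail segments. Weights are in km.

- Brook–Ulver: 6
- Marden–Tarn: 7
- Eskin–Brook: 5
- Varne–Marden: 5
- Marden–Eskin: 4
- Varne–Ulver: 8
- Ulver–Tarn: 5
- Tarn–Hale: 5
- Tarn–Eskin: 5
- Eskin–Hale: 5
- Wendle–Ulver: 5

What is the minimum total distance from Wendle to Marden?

Shortest distances from Wendle:
Wendle: 0
Ulver: 5  (via Wendle)
Tarn: 10  (via Ulver)
Brook: 11  (via Ulver)
Varne: 13  (via Ulver)
Eskin: 15  (via Tarn)
Hale: 15  (via Tarn)
Marden: 17  (via Tarn)
Shortest route: Wendle–Ulver–Tarn–Marden = 17 km.

17 km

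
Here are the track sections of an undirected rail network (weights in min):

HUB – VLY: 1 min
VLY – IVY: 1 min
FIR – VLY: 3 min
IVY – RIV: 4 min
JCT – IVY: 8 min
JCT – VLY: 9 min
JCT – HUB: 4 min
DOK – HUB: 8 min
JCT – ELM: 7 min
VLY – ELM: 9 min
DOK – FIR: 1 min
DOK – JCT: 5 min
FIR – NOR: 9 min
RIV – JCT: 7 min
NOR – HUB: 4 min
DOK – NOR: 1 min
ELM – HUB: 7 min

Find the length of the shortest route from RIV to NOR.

Running Dijkstra from RIV:
RIV: 0
IVY: 4  (via RIV)
VLY: 5  (via IVY)
HUB: 6  (via VLY)
JCT: 7  (via RIV)
FIR: 8  (via VLY)
DOK: 9  (via FIR)
NOR: 10  (via HUB)
Shortest route: RIV → IVY → VLY → HUB → NOR = 10 min.

10 min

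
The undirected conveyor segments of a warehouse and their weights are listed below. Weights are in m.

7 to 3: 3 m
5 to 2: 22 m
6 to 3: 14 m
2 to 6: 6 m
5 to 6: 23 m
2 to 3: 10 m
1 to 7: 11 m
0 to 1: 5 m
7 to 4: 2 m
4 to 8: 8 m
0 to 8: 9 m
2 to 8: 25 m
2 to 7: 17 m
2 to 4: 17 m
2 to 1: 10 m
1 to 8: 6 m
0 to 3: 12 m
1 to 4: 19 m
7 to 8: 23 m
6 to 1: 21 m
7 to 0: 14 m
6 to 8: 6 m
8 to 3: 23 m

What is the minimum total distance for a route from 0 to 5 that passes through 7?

49 m

Shortest 0→7: 0–7 = 14
Shortest 7→5: 7–3–2–5 = 35
Total via 7: 14 + 35 = 49 m.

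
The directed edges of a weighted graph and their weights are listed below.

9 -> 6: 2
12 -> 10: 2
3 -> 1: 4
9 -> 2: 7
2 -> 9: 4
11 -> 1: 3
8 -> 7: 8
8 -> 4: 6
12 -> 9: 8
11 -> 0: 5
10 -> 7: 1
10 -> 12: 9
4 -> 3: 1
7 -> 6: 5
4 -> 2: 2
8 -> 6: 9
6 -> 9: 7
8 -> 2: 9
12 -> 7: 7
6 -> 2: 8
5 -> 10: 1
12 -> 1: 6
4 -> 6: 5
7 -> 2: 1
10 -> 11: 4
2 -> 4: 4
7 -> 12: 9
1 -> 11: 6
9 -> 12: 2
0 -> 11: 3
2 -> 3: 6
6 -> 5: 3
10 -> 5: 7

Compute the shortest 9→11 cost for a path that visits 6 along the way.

Shortest 9→6: 9 → 6 = 2
Best 6 to 11: 6 → 5 → 10 → 11 costing 8
Total via 6: 2 + 8 = 10.

10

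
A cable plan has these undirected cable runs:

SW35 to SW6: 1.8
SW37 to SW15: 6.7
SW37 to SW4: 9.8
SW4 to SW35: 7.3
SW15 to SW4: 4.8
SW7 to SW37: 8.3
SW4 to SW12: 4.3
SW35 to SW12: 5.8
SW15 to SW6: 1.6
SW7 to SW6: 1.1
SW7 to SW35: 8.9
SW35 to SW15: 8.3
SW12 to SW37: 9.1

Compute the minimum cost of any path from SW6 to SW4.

Enumerating some paths:
SW6 - SW35 - SW4: 1.8+7.3 = 9.1
SW6 - SW35 - SW12 - SW4: 1.8+5.8+4.3 = 11.9
SW6 - SW15 - SW4: 1.6+4.8 = 6.4
Cheapest is SW6 - SW15 - SW4 at 6.4.

6.4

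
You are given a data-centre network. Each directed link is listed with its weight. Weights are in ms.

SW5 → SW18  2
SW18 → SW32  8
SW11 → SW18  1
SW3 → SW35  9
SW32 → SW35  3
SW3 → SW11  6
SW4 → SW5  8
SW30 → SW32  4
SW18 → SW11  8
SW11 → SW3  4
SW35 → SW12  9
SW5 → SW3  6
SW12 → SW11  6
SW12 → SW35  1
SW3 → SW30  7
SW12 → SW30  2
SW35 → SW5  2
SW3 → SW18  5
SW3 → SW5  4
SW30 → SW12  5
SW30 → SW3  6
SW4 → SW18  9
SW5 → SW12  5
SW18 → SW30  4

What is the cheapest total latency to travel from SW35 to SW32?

Shortest distances from SW35:
SW35: 0
SW5: 2  (via SW35)
SW18: 4  (via SW5)
SW12: 7  (via SW5)
SW3: 8  (via SW5)
SW30: 8  (via SW18)
SW11: 12  (via SW18)
SW32: 12  (via SW18)
Shortest route: SW35 → SW5 → SW18 → SW32 = 12 ms.

12 ms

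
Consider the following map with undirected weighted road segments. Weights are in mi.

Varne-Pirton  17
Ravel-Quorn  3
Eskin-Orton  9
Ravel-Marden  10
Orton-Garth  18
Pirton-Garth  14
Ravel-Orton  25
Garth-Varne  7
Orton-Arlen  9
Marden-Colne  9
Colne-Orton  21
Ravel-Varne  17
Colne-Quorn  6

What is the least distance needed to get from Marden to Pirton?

44 mi

Settle nodes by increasing distance from Marden:
Marden: 0
Colne: 9  (via Marden)
Ravel: 10  (via Marden)
Quorn: 13  (via Ravel)
Varne: 27  (via Ravel)
Orton: 30  (via Colne)
Garth: 34  (via Varne)
Arlen: 39  (via Orton)
Eskin: 39  (via Orton)
Pirton: 44  (via Varne)
Shortest route: Marden–Ravel–Varne–Pirton = 44 mi.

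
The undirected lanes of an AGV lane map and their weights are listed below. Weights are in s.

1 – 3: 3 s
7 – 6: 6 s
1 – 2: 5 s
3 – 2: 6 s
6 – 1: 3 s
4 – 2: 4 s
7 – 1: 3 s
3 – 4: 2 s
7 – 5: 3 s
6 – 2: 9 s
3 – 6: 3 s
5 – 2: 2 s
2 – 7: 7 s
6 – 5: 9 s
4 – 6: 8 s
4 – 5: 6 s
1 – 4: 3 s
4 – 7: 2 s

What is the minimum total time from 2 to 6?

Compare a few routes:
2–1–6: 5+3 = 8
2–4–3–6: 4+2+3 = 9
2–3–6: 6+3 = 9
The minimum is 8 s via 2–1–6.

8 s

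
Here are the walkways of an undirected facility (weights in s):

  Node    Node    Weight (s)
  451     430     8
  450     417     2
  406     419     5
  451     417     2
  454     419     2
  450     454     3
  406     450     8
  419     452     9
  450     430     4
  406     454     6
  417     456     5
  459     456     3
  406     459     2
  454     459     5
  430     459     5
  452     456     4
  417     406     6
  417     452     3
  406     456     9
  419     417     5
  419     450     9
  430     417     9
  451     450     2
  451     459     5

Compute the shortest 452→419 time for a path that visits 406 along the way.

Best 452 to 406: 452 → 417 → 406 costing 9
Shortest 406→419: 406 → 419 = 5
Total via 406: 9 + 5 = 14 s.

14 s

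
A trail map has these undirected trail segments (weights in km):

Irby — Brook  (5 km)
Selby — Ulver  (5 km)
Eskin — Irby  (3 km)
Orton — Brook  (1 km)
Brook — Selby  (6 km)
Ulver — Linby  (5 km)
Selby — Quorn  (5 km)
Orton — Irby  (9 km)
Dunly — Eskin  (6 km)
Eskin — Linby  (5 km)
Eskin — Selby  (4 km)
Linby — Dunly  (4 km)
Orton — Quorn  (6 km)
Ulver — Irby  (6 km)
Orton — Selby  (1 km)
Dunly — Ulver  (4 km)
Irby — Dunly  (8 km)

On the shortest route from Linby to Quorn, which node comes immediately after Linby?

Eskin

Enumerating some paths:
Linby → Eskin → Selby → Quorn: 5+4+5 = 14
Linby → Ulver → Selby → Quorn: 5+5+5 = 15
Linby → Eskin → Selby → Orton → Quorn: 5+4+1+6 = 16
Cheapest is Linby → Eskin → Selby → Quorn at 14 km.
So from Linby the first move is to Eskin.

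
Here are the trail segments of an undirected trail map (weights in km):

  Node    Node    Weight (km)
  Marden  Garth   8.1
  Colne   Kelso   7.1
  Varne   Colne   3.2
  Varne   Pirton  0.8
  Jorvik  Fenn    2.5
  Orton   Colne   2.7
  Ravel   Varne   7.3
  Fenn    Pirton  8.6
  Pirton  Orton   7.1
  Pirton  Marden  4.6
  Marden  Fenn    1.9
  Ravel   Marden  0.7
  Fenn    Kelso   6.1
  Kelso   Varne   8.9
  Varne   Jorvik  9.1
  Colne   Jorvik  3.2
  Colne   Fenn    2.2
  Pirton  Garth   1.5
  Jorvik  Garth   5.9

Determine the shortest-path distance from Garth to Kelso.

Compare a few routes:
Garth → Pirton → Varne → Kelso: 1.5+0.8+8.9 = 11.2
Garth → Pirton → Varne → Colne → Kelso: 1.5+0.8+3.2+7.1 = 12.6
Cheapest is Garth → Pirton → Varne → Kelso at 11.2 km.

11.2 km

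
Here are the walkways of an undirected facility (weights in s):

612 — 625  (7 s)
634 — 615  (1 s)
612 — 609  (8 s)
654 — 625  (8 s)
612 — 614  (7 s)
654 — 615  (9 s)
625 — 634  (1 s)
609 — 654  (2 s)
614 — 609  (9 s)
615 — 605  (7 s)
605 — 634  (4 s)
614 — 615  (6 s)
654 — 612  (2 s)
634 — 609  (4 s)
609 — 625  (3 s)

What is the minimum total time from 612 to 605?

12 s

Settle nodes by increasing distance from 612:
612: 0
654: 2  (via 612)
609: 4  (via 654)
625: 7  (via 612)
614: 7  (via 612)
634: 8  (via 609)
615: 9  (via 634)
605: 12  (via 634)
Shortest route: 612 → 654 → 609 → 634 → 605 = 12 s.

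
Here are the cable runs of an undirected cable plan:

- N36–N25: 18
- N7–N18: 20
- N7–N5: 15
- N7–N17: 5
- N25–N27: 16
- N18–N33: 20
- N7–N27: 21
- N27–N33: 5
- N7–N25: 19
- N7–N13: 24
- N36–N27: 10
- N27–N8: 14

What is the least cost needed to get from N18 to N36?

Shortest distances from N18:
N18: 0
N33: 20  (via N18)
N7: 20  (via N18)
N17: 25  (via N7)
N27: 25  (via N33)
N5: 35  (via N7)
N36: 35  (via N27)
Shortest route: N18–N33–N27–N36 = 35.

35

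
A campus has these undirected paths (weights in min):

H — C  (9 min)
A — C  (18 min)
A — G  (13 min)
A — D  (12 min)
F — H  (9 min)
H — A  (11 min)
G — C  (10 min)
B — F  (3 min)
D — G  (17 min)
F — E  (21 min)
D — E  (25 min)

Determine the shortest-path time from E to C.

39 min

Running Dijkstra from E:
E: 0
F: 21  (via E)
B: 24  (via F)
D: 25  (via E)
H: 30  (via F)
A: 37  (via D)
C: 39  (via H)
Shortest route: E → F → H → C = 39 min.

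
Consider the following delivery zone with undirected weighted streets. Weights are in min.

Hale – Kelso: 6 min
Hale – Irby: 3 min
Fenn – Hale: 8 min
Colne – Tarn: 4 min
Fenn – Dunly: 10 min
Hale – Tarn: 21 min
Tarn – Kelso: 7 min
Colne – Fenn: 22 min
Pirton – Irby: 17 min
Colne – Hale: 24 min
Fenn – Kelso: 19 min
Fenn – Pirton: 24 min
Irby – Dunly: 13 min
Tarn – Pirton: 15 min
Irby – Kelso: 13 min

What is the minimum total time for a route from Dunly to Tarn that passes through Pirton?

Best Dunly to Pirton: Dunly → Irby → Pirton costing 30
Best Pirton to Tarn: Pirton → Tarn costing 15
Total via Pirton: 30 + 15 = 45 min.

45 min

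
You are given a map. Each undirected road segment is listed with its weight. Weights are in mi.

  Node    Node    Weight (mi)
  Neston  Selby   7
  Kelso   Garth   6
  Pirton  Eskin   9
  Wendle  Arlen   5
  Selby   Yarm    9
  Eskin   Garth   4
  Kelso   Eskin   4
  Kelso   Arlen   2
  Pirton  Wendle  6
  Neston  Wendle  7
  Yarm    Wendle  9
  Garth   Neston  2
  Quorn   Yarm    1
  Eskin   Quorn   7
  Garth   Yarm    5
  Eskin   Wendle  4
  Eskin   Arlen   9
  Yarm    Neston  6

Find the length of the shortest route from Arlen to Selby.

Candidate routes:
Arlen - Kelso - Eskin - Garth - Neston - Selby: 2+4+4+2+7 = 19
Arlen - Kelso - Garth - Neston - Selby: 2+6+2+7 = 17
The minimum is 17 mi via Arlen - Kelso - Garth - Neston - Selby.

17 mi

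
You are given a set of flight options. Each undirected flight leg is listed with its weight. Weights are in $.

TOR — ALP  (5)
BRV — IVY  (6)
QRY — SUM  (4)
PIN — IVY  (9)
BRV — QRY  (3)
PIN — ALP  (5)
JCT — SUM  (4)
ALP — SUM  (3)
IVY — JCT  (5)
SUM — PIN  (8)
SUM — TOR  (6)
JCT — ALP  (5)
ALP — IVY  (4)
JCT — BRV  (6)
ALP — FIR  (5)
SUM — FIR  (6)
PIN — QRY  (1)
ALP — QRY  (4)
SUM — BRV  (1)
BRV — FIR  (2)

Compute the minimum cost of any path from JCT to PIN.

Shortest distances from JCT:
JCT: 0
SUM: 4  (via JCT)
BRV: 5  (via SUM)
ALP: 5  (via JCT)
IVY: 5  (via JCT)
FIR: 7  (via BRV)
QRY: 8  (via SUM)
PIN: 9  (via QRY)
Shortest route: JCT–SUM–QRY–PIN = $9.

$9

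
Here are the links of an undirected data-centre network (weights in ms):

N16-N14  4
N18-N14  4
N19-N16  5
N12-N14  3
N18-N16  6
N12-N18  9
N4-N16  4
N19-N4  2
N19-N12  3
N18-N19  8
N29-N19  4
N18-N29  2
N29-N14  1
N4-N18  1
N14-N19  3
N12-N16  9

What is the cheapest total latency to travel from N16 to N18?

5 ms

Shortest distances from N16:
N16: 0
N14: 4  (via N16)
N4: 4  (via N16)
N19: 5  (via N16)
N18: 5  (via N4)
Shortest route: N16–N4–N18 = 5 ms.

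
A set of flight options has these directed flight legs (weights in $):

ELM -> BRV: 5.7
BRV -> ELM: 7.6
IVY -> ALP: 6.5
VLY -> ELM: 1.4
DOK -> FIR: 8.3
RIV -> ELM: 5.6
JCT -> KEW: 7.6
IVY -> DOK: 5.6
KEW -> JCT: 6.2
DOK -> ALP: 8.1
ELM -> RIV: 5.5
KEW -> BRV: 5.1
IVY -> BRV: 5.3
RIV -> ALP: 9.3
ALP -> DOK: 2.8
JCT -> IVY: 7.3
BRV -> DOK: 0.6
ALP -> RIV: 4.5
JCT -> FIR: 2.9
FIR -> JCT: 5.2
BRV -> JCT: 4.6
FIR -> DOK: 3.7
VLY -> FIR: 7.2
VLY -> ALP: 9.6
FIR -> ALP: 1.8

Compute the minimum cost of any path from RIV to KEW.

$23.5

Candidate routes:
RIV–ALP–DOK–FIR–JCT–KEW: 9.3+2.8+8.3+5.2+7.6 = 33.2
RIV–ELM–BRV–DOK–FIR–JCT–KEW: 5.6+5.7+0.6+8.3+5.2+7.6 = 33
RIV–ELM–BRV–JCT–KEW: 5.6+5.7+4.6+7.6 = 23.5
The minimum is $23.5 via RIV–ELM–BRV–JCT–KEW.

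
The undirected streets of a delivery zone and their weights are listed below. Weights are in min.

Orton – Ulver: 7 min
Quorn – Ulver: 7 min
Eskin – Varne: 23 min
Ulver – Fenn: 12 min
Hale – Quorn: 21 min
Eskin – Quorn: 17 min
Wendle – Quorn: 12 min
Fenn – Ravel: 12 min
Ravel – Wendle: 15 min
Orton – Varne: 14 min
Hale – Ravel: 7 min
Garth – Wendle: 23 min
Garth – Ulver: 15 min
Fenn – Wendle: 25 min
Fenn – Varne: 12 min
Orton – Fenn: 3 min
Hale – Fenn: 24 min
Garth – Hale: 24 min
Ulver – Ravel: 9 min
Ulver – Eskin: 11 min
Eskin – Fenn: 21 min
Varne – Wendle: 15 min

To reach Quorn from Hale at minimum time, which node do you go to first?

Quorn

Candidate routes:
Hale → Quorn: 21 = 21
Hale → Ravel → Ulver → Quorn: 7+9+7 = 23
The minimum is 21 min via Hale → Quorn.
So from Hale the first move is to Quorn.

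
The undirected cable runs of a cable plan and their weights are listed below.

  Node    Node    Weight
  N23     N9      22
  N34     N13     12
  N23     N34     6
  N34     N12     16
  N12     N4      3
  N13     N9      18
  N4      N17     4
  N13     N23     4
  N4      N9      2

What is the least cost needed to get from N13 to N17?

Candidate routes:
N13 → N9 → N4 → N17: 18+2+4 = 24
N13 → N23 → N9 → N4 → N17: 4+22+2+4 = 32
N13 → N23 → N34 → N12 → N4 → N17: 4+6+16+3+4 = 33
The minimum is 24 via N13 → N9 → N4 → N17.

24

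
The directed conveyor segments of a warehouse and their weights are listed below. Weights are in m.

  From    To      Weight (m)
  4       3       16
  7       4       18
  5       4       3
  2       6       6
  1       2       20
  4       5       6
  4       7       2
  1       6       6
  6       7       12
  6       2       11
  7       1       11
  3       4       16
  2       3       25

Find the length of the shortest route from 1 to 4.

36 m

Shortest distances from 1:
1: 0
6: 6  (via 1)
2: 17  (via 6)
7: 18  (via 6)
4: 36  (via 7)
Shortest route: 1–6–7–4 = 36 m.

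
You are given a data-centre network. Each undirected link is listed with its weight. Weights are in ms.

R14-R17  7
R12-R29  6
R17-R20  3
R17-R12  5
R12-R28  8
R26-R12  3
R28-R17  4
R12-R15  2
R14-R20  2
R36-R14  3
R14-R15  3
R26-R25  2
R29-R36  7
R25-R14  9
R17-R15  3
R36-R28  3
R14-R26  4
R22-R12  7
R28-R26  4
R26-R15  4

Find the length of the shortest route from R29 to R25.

11 ms

Compare a few routes:
R29–R12–R26–R25: 6+3+2 = 11
R29–R36–R14–R26–R25: 7+3+4+2 = 16
R29–R36–R28–R26–R25: 7+3+4+2 = 16
R29–R12–R15–R26–R25: 6+2+4+2 = 14
The minimum is 11 ms via R29–R12–R26–R25.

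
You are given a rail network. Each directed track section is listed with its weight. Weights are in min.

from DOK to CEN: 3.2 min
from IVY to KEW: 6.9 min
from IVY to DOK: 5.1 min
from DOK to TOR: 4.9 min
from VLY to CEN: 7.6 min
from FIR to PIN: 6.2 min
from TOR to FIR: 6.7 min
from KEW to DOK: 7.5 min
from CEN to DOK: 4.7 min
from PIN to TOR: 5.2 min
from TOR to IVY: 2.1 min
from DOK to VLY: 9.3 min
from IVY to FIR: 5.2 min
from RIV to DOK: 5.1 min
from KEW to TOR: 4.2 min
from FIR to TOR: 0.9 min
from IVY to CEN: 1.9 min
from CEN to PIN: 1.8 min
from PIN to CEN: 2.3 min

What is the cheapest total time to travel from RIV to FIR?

16.7 min

Running Dijkstra from RIV:
RIV: 0
DOK: 5.1  (via RIV)
CEN: 8.3  (via DOK)
TOR: 10  (via DOK)
PIN: 10.1  (via CEN)
IVY: 12.1  (via TOR)
VLY: 14.4  (via DOK)
FIR: 16.7  (via TOR)
Shortest route: RIV → DOK → TOR → FIR = 16.7 min.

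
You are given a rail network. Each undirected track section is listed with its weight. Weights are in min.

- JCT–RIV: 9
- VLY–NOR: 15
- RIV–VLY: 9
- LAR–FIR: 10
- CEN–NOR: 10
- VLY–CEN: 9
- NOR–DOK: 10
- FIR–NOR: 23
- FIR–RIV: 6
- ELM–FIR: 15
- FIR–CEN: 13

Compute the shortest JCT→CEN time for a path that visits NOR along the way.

43 min

Best JCT to NOR: JCT–RIV–VLY–NOR costing 33
Best NOR to CEN: NOR–CEN costing 10
Total via NOR: 33 + 10 = 43 min.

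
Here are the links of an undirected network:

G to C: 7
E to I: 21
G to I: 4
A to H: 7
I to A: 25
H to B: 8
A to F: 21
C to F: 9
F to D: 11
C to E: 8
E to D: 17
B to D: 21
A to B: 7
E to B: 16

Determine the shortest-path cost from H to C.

32

Candidate routes:
H–A–B–E–C: 7+7+16+8 = 38
H–B–E–C: 8+16+8 = 32
H–A–I–G–C: 7+25+4+7 = 43
H–A–F–C: 7+21+9 = 37
The minimum is 32 via H–B–E–C.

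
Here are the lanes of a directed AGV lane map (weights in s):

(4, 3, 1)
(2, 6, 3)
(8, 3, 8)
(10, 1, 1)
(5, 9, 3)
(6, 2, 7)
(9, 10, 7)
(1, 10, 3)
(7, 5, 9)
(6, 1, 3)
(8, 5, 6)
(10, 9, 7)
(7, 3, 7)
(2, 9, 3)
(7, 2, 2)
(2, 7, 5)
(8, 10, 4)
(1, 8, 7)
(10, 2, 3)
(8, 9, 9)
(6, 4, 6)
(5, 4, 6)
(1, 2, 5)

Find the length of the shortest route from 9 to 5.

Settle nodes by increasing distance from 9:
9: 0
10: 7  (via 9)
1: 8  (via 10)
2: 10  (via 10)
6: 13  (via 2)
7: 15  (via 2)
8: 15  (via 1)
4: 19  (via 6)
3: 20  (via 4)
5: 21  (via 8)
Shortest route: 9 → 10 → 1 → 8 → 5 = 21 s.

21 s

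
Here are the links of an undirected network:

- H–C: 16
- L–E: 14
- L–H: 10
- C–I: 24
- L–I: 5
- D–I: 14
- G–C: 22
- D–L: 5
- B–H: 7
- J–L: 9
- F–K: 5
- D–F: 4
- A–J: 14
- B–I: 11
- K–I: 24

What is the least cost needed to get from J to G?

Settle nodes by increasing distance from J:
J: 0
L: 9  (via J)
A: 14  (via J)
D: 14  (via L)
I: 14  (via L)
F: 18  (via D)
H: 19  (via L)
E: 23  (via L)
K: 23  (via F)
B: 25  (via I)
C: 35  (via H)
G: 57  (via C)
Shortest route: J → L → H → C → G = 57.

57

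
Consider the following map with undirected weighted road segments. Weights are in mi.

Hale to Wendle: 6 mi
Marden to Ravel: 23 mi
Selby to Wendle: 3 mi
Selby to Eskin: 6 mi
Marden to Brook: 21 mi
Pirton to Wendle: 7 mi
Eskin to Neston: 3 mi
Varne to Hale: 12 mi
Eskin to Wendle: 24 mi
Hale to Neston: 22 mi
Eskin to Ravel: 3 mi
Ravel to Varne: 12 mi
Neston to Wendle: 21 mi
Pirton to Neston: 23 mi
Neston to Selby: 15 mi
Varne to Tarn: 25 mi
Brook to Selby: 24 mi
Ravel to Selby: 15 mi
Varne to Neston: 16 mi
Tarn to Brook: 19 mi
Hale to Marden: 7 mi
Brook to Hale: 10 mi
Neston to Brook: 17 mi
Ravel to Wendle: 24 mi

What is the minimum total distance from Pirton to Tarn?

Compare a few routes:
Pirton–Wendle–Hale–Brook–Tarn: 7+6+10+19 = 42
Pirton–Wendle–Hale–Varne–Tarn: 7+6+12+25 = 50
Pirton–Wendle–Selby–Brook–Tarn: 7+3+24+19 = 53
Cheapest is Pirton–Wendle–Hale–Brook–Tarn at 42 mi.

42 mi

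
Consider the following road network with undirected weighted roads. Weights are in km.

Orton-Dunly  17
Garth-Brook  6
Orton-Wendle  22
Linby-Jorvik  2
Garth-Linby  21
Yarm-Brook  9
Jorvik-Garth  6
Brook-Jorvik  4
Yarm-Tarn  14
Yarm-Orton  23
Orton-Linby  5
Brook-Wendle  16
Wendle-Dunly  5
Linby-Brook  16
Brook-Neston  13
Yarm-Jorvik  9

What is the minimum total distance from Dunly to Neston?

Candidate routes:
Dunly → Orton → Linby → Jorvik → Garth → Brook → Neston: 17+5+2+6+6+13 = 49
Dunly → Orton → Linby → Jorvik → Brook → Neston: 17+5+2+4+13 = 41
Dunly → Wendle → Orton → Linby → Jorvik → Brook → Neston: 5+22+5+2+4+13 = 51
Dunly → Wendle → Brook → Neston: 5+16+13 = 34
The minimum is 34 km via Dunly → Wendle → Brook → Neston.

34 km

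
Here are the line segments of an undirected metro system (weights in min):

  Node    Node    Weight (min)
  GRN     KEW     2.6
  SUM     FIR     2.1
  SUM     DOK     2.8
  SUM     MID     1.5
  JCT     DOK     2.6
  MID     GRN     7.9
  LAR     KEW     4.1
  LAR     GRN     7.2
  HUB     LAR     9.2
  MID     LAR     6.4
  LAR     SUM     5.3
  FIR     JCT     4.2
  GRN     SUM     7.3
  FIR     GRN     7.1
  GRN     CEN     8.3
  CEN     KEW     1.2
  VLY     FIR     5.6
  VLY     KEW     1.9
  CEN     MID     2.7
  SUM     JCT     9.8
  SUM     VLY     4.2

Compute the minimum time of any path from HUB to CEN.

Candidate routes:
HUB–LAR–KEW–CEN: 9.2+4.1+1.2 = 14.5
HUB–LAR–MID–CEN: 9.2+6.4+2.7 = 18.3
The minimum is 14.5 min via HUB–LAR–KEW–CEN.

14.5 min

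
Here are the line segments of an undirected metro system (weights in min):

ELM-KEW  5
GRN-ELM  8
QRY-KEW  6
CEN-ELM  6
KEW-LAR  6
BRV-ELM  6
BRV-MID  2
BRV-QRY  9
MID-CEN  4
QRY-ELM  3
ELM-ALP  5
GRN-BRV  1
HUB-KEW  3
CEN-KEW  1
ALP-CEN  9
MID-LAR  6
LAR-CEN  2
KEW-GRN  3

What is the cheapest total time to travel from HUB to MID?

8 min

Compare a few routes:
HUB - KEW - CEN - LAR - MID: 3+1+2+6 = 12
HUB - KEW - GRN - BRV - MID: 3+3+1+2 = 9
HUB - KEW - CEN - MID: 3+1+4 = 8
Cheapest is HUB - KEW - CEN - MID at 8 min.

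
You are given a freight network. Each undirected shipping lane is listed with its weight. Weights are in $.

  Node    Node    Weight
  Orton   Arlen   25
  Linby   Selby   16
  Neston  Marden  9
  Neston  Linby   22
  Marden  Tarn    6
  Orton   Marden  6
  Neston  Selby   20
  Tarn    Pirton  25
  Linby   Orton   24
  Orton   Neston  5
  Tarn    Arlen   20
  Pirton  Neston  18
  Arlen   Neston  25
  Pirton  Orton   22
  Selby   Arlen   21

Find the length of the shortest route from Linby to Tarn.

$36

Running Dijkstra from Linby:
Linby: 0
Selby: 16  (via Linby)
Neston: 22  (via Linby)
Orton: 24  (via Linby)
Marden: 30  (via Orton)
Tarn: 36  (via Marden)
Shortest route: Linby–Orton–Marden–Tarn = $36.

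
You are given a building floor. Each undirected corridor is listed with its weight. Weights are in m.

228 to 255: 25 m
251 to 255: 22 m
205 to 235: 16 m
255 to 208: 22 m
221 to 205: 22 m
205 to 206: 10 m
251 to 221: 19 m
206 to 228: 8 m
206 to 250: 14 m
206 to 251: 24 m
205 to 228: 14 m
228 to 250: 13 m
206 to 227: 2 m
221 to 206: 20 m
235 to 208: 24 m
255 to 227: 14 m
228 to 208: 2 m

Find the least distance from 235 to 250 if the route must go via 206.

40 m

Best 235 to 206: 235–205–206 costing 26
Best 206 to 250: 206–250 costing 14
Total via 206: 26 + 14 = 40 m.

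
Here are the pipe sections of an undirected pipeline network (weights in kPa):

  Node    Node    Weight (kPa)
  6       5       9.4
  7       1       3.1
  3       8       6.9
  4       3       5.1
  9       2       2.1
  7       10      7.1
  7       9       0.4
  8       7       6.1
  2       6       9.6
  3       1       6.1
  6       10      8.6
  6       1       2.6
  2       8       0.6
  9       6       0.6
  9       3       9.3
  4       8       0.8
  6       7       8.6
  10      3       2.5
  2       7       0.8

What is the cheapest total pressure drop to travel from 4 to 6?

Running Dijkstra from 4:
4: 0
8: 0.8  (via 4)
2: 1.4  (via 8)
7: 2.2  (via 2)
9: 2.6  (via 7)
6: 3.2  (via 9)
Shortest route: 4–8–2–7–9–6 = 3.2 kPa.

3.2 kPa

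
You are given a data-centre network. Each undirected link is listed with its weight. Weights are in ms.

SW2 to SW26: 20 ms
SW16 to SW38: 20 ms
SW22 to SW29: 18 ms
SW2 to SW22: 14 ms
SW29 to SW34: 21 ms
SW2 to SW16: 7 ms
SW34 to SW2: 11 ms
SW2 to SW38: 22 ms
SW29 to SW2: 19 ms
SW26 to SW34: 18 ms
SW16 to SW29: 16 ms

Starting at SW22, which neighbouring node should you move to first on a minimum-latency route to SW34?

SW2

Compare a few routes:
SW22 → SW2 → SW34: 14+11 = 25
SW22 → SW2 → SW26 → SW34: 14+20+18 = 52
SW22 → SW29 → SW2 → SW34: 18+19+11 = 48
SW22 → SW29 → SW34: 18+21 = 39
The minimum is 25 ms via SW22 → SW2 → SW34.
So from SW22 the first move is to SW2.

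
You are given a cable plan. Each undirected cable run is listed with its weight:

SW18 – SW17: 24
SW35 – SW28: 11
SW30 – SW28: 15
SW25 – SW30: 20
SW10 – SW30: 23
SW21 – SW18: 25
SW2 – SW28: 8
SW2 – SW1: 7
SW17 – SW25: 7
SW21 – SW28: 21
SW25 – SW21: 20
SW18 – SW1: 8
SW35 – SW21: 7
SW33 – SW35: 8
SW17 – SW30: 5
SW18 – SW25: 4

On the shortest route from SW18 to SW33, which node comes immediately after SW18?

SW25

Candidate routes:
SW18–SW21–SW35–SW33: 25+7+8 = 40
SW18–SW25–SW21–SW35–SW33: 4+20+7+8 = 39
SW18–SW1–SW2–SW28–SW35–SW33: 8+7+8+11+8 = 42
SW18–SW25–SW17–SW30–SW28–SW35–SW33: 4+7+5+15+11+8 = 50
The minimum is 39 via SW18–SW25–SW21–SW35–SW33.
So from SW18 the first move is to SW25.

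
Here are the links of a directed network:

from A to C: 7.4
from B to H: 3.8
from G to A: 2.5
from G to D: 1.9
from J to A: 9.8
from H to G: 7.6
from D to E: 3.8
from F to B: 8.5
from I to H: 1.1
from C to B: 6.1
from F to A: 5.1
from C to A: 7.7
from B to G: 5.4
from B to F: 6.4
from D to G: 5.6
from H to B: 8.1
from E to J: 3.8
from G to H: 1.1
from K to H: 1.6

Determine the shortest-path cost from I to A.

Enumerating some paths:
I–H–B–F–A: 1.1+8.1+6.4+5.1 = 20.7
I–H–B–G–A: 1.1+8.1+5.4+2.5 = 17.1
I–H–G–A: 1.1+7.6+2.5 = 11.2
Cheapest is I–H–G–A at 11.2.

11.2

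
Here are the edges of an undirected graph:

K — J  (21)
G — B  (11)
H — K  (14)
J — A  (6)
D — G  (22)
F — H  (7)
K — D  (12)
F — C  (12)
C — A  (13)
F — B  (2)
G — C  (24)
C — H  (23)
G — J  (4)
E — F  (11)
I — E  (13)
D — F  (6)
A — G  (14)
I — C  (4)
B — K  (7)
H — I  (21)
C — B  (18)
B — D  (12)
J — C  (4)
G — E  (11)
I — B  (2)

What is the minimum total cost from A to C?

10

Shortest distances from A:
A: 0
J: 6  (via A)
C: 10  (via J)
Shortest route: A–J–C = 10.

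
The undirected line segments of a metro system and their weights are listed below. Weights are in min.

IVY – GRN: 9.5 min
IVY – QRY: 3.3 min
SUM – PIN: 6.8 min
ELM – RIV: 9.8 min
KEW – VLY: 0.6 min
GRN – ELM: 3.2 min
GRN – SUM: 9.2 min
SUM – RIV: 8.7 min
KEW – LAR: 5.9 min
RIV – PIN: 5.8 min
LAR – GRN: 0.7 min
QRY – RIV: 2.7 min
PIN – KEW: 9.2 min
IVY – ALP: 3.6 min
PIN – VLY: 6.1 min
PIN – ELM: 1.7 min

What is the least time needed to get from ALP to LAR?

13.8 min

Candidate routes:
ALP–IVY–QRY–RIV–ELM–GRN–LAR: 3.6+3.3+2.7+9.8+3.2+0.7 = 23.3
ALP–IVY–QRY–RIV–PIN–ELM–GRN–LAR: 3.6+3.3+2.7+5.8+1.7+3.2+0.7 = 21
ALP–IVY–GRN–LAR: 3.6+9.5+0.7 = 13.8
The minimum is 13.8 min via ALP–IVY–GRN–LAR.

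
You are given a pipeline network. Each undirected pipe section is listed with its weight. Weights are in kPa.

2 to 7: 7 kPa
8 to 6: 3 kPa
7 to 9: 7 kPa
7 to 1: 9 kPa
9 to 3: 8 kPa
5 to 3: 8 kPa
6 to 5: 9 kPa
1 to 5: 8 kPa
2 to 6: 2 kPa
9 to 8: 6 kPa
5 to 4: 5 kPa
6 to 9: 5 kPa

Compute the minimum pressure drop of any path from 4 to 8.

17 kPa

Compare a few routes:
4–5–6–9–8: 5+9+5+6 = 25
4–5–6–8: 5+9+3 = 17
The minimum is 17 kPa via 4–5–6–8.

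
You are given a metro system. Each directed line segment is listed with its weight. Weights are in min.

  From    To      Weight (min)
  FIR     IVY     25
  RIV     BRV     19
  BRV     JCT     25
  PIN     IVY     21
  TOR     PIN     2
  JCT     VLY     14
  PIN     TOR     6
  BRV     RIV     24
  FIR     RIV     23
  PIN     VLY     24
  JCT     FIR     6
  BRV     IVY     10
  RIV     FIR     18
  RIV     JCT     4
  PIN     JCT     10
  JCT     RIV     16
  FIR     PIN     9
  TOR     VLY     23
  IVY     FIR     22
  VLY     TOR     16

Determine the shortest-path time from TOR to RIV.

28 min

Shortest distances from TOR:
TOR: 0
PIN: 2  (via TOR)
JCT: 12  (via PIN)
FIR: 18  (via JCT)
IVY: 23  (via PIN)
VLY: 23  (via TOR)
RIV: 28  (via JCT)
Shortest route: TOR–PIN–JCT–RIV = 28 min.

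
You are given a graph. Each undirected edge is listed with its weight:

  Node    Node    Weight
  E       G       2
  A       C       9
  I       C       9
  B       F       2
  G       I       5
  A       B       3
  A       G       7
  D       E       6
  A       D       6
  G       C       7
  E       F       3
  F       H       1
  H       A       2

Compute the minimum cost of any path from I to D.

13

Compare a few routes:
I → G → E → D: 5+2+6 = 13
I → G → A → D: 5+7+6 = 18
Cheapest is I → G → E → D at 13.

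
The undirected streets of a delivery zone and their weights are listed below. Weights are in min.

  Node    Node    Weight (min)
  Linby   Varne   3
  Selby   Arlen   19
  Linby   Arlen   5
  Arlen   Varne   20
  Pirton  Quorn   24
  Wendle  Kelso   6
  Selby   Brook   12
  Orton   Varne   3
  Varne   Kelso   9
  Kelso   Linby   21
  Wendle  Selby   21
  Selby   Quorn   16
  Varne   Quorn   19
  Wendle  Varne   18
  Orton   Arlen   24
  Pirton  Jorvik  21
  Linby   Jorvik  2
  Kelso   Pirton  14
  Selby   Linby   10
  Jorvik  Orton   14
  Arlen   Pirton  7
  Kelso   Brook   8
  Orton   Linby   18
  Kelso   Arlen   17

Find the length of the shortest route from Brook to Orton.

20 min

Running Dijkstra from Brook:
Brook: 0
Kelso: 8  (via Brook)
Selby: 12  (via Brook)
Wendle: 14  (via Kelso)
Varne: 17  (via Kelso)
Linby: 20  (via Varne)
Orton: 20  (via Varne)
Shortest route: Brook–Kelso–Varne–Orton = 20 min.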